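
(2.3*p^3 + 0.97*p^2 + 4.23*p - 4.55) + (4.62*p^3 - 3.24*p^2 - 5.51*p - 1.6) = 6.92*p^3 - 2.27*p^2 - 1.28*p - 6.15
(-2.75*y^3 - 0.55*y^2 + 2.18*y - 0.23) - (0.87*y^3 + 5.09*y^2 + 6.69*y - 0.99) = -3.62*y^3 - 5.64*y^2 - 4.51*y + 0.76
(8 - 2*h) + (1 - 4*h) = 9 - 6*h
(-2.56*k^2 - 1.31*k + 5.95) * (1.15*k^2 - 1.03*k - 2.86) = -2.944*k^4 + 1.1303*k^3 + 15.5134*k^2 - 2.3819*k - 17.017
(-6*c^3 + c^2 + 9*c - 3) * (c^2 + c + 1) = -6*c^5 - 5*c^4 + 4*c^3 + 7*c^2 + 6*c - 3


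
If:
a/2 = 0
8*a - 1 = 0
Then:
No Solution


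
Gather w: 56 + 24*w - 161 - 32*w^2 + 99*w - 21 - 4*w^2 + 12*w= -36*w^2 + 135*w - 126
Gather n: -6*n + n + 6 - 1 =5 - 5*n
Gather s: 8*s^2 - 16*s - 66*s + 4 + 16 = 8*s^2 - 82*s + 20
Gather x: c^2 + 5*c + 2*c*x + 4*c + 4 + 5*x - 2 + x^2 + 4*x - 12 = c^2 + 9*c + x^2 + x*(2*c + 9) - 10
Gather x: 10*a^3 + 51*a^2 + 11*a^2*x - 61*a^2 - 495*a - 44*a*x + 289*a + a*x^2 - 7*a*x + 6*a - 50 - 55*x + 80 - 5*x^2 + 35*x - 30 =10*a^3 - 10*a^2 - 200*a + x^2*(a - 5) + x*(11*a^2 - 51*a - 20)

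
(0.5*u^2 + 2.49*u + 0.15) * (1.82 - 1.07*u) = -0.535*u^3 - 1.7543*u^2 + 4.3713*u + 0.273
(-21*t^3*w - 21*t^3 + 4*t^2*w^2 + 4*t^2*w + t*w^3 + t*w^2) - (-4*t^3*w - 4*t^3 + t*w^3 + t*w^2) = -17*t^3*w - 17*t^3 + 4*t^2*w^2 + 4*t^2*w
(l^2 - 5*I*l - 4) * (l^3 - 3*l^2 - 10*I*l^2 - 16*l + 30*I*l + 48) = l^5 - 3*l^4 - 15*I*l^4 - 70*l^3 + 45*I*l^3 + 210*l^2 + 120*I*l^2 + 64*l - 360*I*l - 192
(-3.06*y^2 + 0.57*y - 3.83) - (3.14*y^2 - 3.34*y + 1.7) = -6.2*y^2 + 3.91*y - 5.53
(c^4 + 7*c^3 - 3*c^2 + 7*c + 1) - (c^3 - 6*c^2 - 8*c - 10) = c^4 + 6*c^3 + 3*c^2 + 15*c + 11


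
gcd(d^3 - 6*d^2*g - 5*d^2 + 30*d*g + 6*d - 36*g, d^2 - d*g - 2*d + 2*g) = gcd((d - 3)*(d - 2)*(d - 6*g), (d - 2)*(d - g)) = d - 2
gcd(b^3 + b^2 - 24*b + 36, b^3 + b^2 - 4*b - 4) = b - 2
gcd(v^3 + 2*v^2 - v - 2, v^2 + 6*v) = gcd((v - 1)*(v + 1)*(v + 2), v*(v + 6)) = 1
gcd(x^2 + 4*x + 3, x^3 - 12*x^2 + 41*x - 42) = 1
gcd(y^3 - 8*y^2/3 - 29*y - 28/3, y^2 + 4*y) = y + 4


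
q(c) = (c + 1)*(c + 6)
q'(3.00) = 13.00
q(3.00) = 36.00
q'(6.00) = 19.00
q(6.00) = 84.00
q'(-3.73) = -0.46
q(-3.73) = -6.20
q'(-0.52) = 5.96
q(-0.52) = 2.63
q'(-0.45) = 6.10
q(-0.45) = 3.05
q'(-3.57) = -0.14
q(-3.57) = -6.25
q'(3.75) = 14.50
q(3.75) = 46.31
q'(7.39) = 21.78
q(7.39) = 112.34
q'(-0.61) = 5.78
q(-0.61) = 2.10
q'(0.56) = 8.12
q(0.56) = 10.23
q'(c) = 2*c + 7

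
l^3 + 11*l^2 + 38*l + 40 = (l + 2)*(l + 4)*(l + 5)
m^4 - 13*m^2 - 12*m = m*(m - 4)*(m + 1)*(m + 3)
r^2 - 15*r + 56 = (r - 8)*(r - 7)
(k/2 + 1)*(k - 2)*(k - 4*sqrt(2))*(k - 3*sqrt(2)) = k^4/2 - 7*sqrt(2)*k^3/2 + 10*k^2 + 14*sqrt(2)*k - 48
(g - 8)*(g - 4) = g^2 - 12*g + 32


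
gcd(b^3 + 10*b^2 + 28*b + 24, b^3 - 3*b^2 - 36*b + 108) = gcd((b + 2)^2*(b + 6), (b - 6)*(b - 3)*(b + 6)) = b + 6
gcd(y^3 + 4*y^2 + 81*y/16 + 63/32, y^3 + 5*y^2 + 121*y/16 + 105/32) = y^2 + 5*y/2 + 21/16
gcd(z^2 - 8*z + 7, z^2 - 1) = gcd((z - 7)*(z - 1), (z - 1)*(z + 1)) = z - 1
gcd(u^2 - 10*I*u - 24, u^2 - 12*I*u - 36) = u - 6*I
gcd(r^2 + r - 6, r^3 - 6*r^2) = 1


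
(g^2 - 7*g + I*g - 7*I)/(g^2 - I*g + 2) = (g - 7)/(g - 2*I)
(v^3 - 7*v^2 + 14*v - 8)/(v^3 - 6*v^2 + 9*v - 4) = (v - 2)/(v - 1)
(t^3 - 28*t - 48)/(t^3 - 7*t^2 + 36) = (t + 4)/(t - 3)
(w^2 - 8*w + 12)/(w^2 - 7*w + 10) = (w - 6)/(w - 5)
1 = 1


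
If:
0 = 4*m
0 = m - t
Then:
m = 0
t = 0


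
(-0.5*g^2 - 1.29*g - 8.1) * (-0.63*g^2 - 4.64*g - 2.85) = 0.315*g^4 + 3.1327*g^3 + 12.5136*g^2 + 41.2605*g + 23.085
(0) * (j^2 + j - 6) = 0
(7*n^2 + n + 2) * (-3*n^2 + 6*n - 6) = -21*n^4 + 39*n^3 - 42*n^2 + 6*n - 12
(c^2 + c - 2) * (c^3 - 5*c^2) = c^5 - 4*c^4 - 7*c^3 + 10*c^2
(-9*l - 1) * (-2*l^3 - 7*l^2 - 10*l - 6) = 18*l^4 + 65*l^3 + 97*l^2 + 64*l + 6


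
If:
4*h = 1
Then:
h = 1/4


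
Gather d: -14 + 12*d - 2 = 12*d - 16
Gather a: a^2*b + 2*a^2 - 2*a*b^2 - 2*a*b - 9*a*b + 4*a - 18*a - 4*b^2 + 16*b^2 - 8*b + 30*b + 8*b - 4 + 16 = a^2*(b + 2) + a*(-2*b^2 - 11*b - 14) + 12*b^2 + 30*b + 12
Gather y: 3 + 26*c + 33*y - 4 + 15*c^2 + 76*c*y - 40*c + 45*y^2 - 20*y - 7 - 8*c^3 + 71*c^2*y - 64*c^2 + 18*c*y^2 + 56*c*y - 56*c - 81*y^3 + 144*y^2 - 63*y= -8*c^3 - 49*c^2 - 70*c - 81*y^3 + y^2*(18*c + 189) + y*(71*c^2 + 132*c - 50) - 8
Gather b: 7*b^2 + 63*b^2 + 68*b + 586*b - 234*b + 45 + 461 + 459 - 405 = 70*b^2 + 420*b + 560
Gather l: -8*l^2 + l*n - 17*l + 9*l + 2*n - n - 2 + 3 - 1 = -8*l^2 + l*(n - 8) + n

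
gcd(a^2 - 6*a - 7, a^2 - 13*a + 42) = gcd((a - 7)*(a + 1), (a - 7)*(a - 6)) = a - 7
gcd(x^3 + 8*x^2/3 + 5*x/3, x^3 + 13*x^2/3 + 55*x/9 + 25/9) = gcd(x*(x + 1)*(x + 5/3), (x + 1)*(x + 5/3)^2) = x^2 + 8*x/3 + 5/3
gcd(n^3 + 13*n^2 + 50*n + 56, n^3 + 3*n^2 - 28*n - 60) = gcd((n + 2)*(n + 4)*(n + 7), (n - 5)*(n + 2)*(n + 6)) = n + 2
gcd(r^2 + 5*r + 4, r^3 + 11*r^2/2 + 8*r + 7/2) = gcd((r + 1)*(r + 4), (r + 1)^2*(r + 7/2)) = r + 1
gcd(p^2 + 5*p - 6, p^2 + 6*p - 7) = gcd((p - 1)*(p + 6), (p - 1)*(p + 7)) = p - 1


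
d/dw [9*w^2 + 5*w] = 18*w + 5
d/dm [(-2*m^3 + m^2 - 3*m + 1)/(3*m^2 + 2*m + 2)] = (-6*m^4 - 8*m^3 - m^2 - 2*m - 8)/(9*m^4 + 12*m^3 + 16*m^2 + 8*m + 4)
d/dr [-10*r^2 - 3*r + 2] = -20*r - 3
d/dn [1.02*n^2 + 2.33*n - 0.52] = 2.04*n + 2.33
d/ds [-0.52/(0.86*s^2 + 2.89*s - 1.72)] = (0.8944*s + 1.5028)/(0.86*s^2 + 2.89*s - 1.72)^2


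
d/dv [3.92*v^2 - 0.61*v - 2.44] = 7.84*v - 0.61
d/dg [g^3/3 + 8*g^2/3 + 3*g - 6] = g^2 + 16*g/3 + 3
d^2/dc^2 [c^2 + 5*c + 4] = 2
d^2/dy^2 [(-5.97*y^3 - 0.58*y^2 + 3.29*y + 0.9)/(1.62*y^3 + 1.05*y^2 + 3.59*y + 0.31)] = (17.265636*y^6 + 260.127612*y^5 + 118.137852*y^4 - 148.066074*y^3 - 21.199374*y^2 + 7.77574799999999*y + 15.178322)/(4.251528*y^9 + 8.26686*y^8 + 33.622938*y^7 + 40.237857*y^6 + 77.673951*y^5 + 52.440228*y^4 + 53.746595*y^3 + 12.288648*y^2 + 1.034997*y + 0.029791)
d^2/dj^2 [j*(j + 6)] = 2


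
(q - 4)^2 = q^2 - 8*q + 16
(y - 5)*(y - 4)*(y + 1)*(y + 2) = y^4 - 6*y^3 - 5*y^2 + 42*y + 40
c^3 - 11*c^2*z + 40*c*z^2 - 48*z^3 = (c - 4*z)^2*(c - 3*z)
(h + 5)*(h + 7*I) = h^2 + 5*h + 7*I*h + 35*I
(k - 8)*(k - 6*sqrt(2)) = k^2 - 6*sqrt(2)*k - 8*k + 48*sqrt(2)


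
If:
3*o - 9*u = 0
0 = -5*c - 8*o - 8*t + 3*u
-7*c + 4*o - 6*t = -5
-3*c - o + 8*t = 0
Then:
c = 2/5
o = -2/5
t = 1/10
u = -2/15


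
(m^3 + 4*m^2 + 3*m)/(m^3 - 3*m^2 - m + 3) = m*(m + 3)/(m^2 - 4*m + 3)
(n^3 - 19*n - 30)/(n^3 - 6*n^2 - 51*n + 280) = (n^2 + 5*n + 6)/(n^2 - n - 56)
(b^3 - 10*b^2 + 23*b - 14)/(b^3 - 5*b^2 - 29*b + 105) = (b^2 - 3*b + 2)/(b^2 + 2*b - 15)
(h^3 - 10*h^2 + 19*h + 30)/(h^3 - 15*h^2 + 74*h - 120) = (h + 1)/(h - 4)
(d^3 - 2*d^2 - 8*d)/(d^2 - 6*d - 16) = d*(d - 4)/(d - 8)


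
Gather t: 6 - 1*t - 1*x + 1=-t - x + 7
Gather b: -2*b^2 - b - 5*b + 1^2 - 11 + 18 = -2*b^2 - 6*b + 8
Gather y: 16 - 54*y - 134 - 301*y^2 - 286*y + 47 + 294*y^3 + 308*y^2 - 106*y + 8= 294*y^3 + 7*y^2 - 446*y - 63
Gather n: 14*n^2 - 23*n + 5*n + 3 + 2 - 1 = 14*n^2 - 18*n + 4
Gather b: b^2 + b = b^2 + b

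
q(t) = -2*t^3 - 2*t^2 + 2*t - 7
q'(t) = -6*t^2 - 4*t + 2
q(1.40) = -13.61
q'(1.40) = -15.36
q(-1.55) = -7.46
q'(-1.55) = -6.22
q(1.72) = -19.65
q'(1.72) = -22.63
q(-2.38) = 3.87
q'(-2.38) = -22.47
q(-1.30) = -8.59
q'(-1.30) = -2.94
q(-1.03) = -9.00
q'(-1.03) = -0.25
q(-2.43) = 5.03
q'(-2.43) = -23.71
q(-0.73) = -8.75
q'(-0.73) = 1.72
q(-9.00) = 1271.00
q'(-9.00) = -448.00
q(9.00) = -1609.00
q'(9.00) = -520.00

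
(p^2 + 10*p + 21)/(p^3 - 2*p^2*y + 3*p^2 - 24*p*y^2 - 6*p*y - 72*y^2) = (-p - 7)/(-p^2 + 2*p*y + 24*y^2)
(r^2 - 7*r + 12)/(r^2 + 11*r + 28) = (r^2 - 7*r + 12)/(r^2 + 11*r + 28)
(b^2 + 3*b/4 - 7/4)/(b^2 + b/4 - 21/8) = 2*(b - 1)/(2*b - 3)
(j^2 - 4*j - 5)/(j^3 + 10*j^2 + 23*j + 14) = (j - 5)/(j^2 + 9*j + 14)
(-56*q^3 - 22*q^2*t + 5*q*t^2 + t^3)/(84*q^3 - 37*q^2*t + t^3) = (-2*q - t)/(3*q - t)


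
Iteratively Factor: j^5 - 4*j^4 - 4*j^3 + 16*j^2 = (j + 2)*(j^4 - 6*j^3 + 8*j^2) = (j - 4)*(j + 2)*(j^3 - 2*j^2) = j*(j - 4)*(j + 2)*(j^2 - 2*j) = j*(j - 4)*(j - 2)*(j + 2)*(j)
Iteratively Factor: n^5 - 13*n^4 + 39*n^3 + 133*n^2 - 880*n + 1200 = (n - 5)*(n^4 - 8*n^3 - n^2 + 128*n - 240) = (n - 5)^2*(n^3 - 3*n^2 - 16*n + 48) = (n - 5)^2*(n + 4)*(n^2 - 7*n + 12) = (n - 5)^2*(n - 4)*(n + 4)*(n - 3)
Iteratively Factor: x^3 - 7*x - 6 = (x + 2)*(x^2 - 2*x - 3) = (x + 1)*(x + 2)*(x - 3)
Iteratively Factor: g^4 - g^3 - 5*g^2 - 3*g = (g - 3)*(g^3 + 2*g^2 + g) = g*(g - 3)*(g^2 + 2*g + 1) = g*(g - 3)*(g + 1)*(g + 1)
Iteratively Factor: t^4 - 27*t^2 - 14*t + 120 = (t - 2)*(t^3 + 2*t^2 - 23*t - 60) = (t - 2)*(t + 3)*(t^2 - t - 20) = (t - 5)*(t - 2)*(t + 3)*(t + 4)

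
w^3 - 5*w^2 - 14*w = w*(w - 7)*(w + 2)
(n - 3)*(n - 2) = n^2 - 5*n + 6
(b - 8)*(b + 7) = b^2 - b - 56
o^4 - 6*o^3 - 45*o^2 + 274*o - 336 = (o - 8)*(o - 3)*(o - 2)*(o + 7)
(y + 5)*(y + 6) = y^2 + 11*y + 30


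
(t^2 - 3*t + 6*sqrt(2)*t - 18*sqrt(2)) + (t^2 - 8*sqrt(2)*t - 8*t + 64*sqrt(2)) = 2*t^2 - 11*t - 2*sqrt(2)*t + 46*sqrt(2)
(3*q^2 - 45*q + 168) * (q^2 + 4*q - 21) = 3*q^4 - 33*q^3 - 75*q^2 + 1617*q - 3528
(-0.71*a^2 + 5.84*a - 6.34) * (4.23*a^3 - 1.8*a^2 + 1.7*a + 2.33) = -3.0033*a^5 + 25.9812*a^4 - 38.5372*a^3 + 19.6857*a^2 + 2.8292*a - 14.7722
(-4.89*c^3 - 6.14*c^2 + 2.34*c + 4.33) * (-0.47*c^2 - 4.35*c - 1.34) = 2.2983*c^5 + 24.1573*c^4 + 32.1618*c^3 - 3.9865*c^2 - 21.9711*c - 5.8022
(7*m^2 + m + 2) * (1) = 7*m^2 + m + 2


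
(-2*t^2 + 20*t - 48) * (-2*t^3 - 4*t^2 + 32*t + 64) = 4*t^5 - 32*t^4 - 48*t^3 + 704*t^2 - 256*t - 3072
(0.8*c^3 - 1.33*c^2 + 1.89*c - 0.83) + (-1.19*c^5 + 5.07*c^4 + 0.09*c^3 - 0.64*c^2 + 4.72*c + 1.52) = -1.19*c^5 + 5.07*c^4 + 0.89*c^3 - 1.97*c^2 + 6.61*c + 0.69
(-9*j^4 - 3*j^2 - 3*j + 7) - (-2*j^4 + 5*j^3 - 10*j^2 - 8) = -7*j^4 - 5*j^3 + 7*j^2 - 3*j + 15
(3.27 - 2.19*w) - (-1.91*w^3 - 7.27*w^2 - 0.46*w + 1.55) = 1.91*w^3 + 7.27*w^2 - 1.73*w + 1.72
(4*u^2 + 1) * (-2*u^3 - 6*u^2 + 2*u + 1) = -8*u^5 - 24*u^4 + 6*u^3 - 2*u^2 + 2*u + 1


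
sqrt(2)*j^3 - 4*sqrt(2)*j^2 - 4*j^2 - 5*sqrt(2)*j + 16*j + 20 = (j - 5)*(j - 2*sqrt(2))*(sqrt(2)*j + sqrt(2))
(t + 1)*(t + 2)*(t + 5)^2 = t^4 + 13*t^3 + 57*t^2 + 95*t + 50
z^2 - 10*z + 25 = (z - 5)^2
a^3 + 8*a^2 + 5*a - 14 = (a - 1)*(a + 2)*(a + 7)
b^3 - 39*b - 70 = (b - 7)*(b + 2)*(b + 5)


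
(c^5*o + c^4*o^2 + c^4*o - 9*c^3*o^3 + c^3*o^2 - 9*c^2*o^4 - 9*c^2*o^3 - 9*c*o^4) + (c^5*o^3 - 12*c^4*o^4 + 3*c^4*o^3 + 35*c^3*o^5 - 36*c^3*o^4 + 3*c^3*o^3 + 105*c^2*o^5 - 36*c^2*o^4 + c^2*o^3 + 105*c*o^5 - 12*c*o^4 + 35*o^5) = c^5*o^3 + c^5*o - 12*c^4*o^4 + 3*c^4*o^3 + c^4*o^2 + c^4*o + 35*c^3*o^5 - 36*c^3*o^4 - 6*c^3*o^3 + c^3*o^2 + 105*c^2*o^5 - 45*c^2*o^4 - 8*c^2*o^3 + 105*c*o^5 - 21*c*o^4 + 35*o^5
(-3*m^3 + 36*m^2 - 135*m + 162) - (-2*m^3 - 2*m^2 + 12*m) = -m^3 + 38*m^2 - 147*m + 162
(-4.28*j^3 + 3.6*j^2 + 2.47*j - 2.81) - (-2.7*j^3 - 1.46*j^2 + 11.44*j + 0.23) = -1.58*j^3 + 5.06*j^2 - 8.97*j - 3.04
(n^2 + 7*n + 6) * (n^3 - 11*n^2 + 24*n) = n^5 - 4*n^4 - 47*n^3 + 102*n^2 + 144*n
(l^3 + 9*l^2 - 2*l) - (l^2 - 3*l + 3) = l^3 + 8*l^2 + l - 3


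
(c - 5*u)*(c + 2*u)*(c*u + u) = c^3*u - 3*c^2*u^2 + c^2*u - 10*c*u^3 - 3*c*u^2 - 10*u^3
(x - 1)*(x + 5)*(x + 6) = x^3 + 10*x^2 + 19*x - 30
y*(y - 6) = y^2 - 6*y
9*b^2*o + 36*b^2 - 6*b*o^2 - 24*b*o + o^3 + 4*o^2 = (-3*b + o)^2*(o + 4)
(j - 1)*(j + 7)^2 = j^3 + 13*j^2 + 35*j - 49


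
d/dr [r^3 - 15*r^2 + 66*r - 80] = 3*r^2 - 30*r + 66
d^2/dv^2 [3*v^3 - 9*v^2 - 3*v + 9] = 18*v - 18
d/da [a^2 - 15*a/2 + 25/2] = 2*a - 15/2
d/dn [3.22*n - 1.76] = 3.22000000000000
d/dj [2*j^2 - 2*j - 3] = 4*j - 2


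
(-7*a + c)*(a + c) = -7*a^2 - 6*a*c + c^2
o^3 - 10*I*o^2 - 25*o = o*(o - 5*I)^2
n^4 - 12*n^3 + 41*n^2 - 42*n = n*(n - 7)*(n - 3)*(n - 2)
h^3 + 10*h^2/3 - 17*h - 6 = (h - 3)*(h + 1/3)*(h + 6)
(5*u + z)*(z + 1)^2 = 5*u*z^2 + 10*u*z + 5*u + z^3 + 2*z^2 + z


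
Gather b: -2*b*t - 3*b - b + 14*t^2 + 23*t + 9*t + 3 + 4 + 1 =b*(-2*t - 4) + 14*t^2 + 32*t + 8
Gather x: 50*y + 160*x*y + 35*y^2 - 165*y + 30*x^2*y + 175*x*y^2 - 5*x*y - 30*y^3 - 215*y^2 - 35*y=30*x^2*y + x*(175*y^2 + 155*y) - 30*y^3 - 180*y^2 - 150*y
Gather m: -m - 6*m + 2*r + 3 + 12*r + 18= -7*m + 14*r + 21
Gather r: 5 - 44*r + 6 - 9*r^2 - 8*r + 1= -9*r^2 - 52*r + 12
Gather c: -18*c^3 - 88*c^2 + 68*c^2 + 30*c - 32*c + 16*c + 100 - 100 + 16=-18*c^3 - 20*c^2 + 14*c + 16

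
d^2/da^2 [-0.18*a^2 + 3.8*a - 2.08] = -0.360000000000000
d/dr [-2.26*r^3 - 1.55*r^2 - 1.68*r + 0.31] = -6.78*r^2 - 3.1*r - 1.68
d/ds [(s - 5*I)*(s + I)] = 2*s - 4*I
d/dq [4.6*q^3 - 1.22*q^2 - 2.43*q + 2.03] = 13.8*q^2 - 2.44*q - 2.43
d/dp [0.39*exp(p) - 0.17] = 0.39*exp(p)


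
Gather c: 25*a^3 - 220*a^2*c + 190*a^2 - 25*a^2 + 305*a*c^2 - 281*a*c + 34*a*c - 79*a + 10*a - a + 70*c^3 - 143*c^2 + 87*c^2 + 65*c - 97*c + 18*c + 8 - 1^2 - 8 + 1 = 25*a^3 + 165*a^2 - 70*a + 70*c^3 + c^2*(305*a - 56) + c*(-220*a^2 - 247*a - 14)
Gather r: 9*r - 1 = 9*r - 1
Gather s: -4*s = -4*s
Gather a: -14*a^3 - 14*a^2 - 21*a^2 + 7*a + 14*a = -14*a^3 - 35*a^2 + 21*a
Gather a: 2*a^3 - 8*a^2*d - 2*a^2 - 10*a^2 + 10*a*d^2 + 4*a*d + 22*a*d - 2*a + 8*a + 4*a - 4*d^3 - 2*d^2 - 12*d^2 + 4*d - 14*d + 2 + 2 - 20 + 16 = 2*a^3 + a^2*(-8*d - 12) + a*(10*d^2 + 26*d + 10) - 4*d^3 - 14*d^2 - 10*d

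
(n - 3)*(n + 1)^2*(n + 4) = n^4 + 3*n^3 - 9*n^2 - 23*n - 12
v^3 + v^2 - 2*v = v*(v - 1)*(v + 2)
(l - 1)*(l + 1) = l^2 - 1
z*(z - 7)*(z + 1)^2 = z^4 - 5*z^3 - 13*z^2 - 7*z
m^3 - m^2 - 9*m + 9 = (m - 3)*(m - 1)*(m + 3)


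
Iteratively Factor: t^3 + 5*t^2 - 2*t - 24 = (t + 3)*(t^2 + 2*t - 8) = (t - 2)*(t + 3)*(t + 4)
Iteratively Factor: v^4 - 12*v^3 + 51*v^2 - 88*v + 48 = (v - 3)*(v^3 - 9*v^2 + 24*v - 16) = (v - 4)*(v - 3)*(v^2 - 5*v + 4) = (v - 4)^2*(v - 3)*(v - 1)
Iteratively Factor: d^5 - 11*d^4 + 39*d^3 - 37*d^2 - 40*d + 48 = (d - 3)*(d^4 - 8*d^3 + 15*d^2 + 8*d - 16) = (d - 4)*(d - 3)*(d^3 - 4*d^2 - d + 4) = (d - 4)*(d - 3)*(d + 1)*(d^2 - 5*d + 4) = (d - 4)*(d - 3)*(d - 1)*(d + 1)*(d - 4)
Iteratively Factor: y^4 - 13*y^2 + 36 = (y + 3)*(y^3 - 3*y^2 - 4*y + 12) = (y - 2)*(y + 3)*(y^2 - y - 6) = (y - 3)*(y - 2)*(y + 3)*(y + 2)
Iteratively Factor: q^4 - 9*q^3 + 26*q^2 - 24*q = (q - 3)*(q^3 - 6*q^2 + 8*q) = (q - 4)*(q - 3)*(q^2 - 2*q) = (q - 4)*(q - 3)*(q - 2)*(q)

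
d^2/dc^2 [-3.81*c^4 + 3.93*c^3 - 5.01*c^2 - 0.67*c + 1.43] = -45.72*c^2 + 23.58*c - 10.02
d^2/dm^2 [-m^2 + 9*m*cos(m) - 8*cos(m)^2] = -9*m*cos(m) - 32*sin(m)^2 - 18*sin(m) + 14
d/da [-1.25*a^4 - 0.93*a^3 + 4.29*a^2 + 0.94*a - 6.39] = -5.0*a^3 - 2.79*a^2 + 8.58*a + 0.94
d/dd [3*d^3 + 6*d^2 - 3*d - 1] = 9*d^2 + 12*d - 3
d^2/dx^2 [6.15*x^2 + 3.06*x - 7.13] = 12.3000000000000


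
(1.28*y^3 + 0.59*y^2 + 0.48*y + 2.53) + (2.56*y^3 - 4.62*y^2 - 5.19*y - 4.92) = 3.84*y^3 - 4.03*y^2 - 4.71*y - 2.39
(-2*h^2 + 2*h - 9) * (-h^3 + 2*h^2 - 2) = 2*h^5 - 6*h^4 + 13*h^3 - 14*h^2 - 4*h + 18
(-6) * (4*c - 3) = 18 - 24*c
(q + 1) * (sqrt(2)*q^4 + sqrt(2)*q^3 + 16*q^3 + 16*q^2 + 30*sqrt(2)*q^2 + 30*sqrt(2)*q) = sqrt(2)*q^5 + 2*sqrt(2)*q^4 + 16*q^4 + 32*q^3 + 31*sqrt(2)*q^3 + 16*q^2 + 60*sqrt(2)*q^2 + 30*sqrt(2)*q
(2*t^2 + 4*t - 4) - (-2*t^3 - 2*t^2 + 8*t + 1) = 2*t^3 + 4*t^2 - 4*t - 5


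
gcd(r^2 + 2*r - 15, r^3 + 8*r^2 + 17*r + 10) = r + 5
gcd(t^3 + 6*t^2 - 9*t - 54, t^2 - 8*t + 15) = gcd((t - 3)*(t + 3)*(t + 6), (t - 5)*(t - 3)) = t - 3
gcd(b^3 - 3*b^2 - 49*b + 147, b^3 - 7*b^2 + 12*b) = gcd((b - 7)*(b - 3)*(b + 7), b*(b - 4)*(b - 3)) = b - 3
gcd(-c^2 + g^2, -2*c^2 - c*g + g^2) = c + g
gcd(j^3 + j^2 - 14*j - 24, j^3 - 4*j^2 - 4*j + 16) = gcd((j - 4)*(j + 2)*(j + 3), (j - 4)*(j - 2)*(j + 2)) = j^2 - 2*j - 8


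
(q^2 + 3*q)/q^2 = (q + 3)/q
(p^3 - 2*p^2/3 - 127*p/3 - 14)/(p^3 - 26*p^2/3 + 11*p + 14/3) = (p + 6)/(p - 2)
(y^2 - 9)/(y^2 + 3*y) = (y - 3)/y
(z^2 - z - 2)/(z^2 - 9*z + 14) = (z + 1)/(z - 7)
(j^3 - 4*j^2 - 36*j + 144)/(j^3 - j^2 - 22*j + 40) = (j^2 - 36)/(j^2 + 3*j - 10)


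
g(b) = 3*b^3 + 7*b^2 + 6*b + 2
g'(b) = 9*b^2 + 14*b + 6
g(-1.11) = -0.14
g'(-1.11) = 1.55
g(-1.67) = -2.47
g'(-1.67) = 7.72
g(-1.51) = -1.43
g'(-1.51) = 5.38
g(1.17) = 23.41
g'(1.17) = 34.70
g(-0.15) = 1.25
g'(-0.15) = 4.10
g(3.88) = 305.89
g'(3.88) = 195.81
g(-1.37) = -0.80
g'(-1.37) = 3.71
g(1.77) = 51.19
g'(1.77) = 58.98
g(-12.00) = -4246.00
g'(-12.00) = 1134.00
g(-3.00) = -34.00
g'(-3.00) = 45.00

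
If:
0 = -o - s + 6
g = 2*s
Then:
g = 2*s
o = 6 - s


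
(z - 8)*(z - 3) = z^2 - 11*z + 24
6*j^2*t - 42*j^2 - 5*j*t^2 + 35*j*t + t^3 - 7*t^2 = (-3*j + t)*(-2*j + t)*(t - 7)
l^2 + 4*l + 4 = (l + 2)^2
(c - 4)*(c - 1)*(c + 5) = c^3 - 21*c + 20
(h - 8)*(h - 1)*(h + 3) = h^3 - 6*h^2 - 19*h + 24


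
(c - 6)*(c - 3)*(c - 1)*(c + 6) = c^4 - 4*c^3 - 33*c^2 + 144*c - 108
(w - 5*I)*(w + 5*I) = w^2 + 25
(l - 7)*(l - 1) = l^2 - 8*l + 7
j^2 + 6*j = j*(j + 6)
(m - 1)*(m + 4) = m^2 + 3*m - 4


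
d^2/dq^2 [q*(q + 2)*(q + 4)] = 6*q + 12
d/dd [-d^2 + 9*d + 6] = 9 - 2*d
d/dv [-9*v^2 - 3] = -18*v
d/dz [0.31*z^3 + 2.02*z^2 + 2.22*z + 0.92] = 0.93*z^2 + 4.04*z + 2.22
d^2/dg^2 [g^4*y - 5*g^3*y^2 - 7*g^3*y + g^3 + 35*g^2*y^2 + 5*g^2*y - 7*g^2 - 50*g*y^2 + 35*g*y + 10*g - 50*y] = 12*g^2*y - 30*g*y^2 - 42*g*y + 6*g + 70*y^2 + 10*y - 14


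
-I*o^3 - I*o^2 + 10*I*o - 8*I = (o - 2)*(o + 4)*(-I*o + I)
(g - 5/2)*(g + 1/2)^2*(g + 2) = g^4 + g^3/2 - 21*g^2/4 - 41*g/8 - 5/4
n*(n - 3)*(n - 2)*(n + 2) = n^4 - 3*n^3 - 4*n^2 + 12*n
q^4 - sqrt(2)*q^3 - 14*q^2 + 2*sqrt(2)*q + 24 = (q - 3*sqrt(2))*(q - sqrt(2))*(q + sqrt(2))*(q + 2*sqrt(2))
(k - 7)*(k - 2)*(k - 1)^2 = k^4 - 11*k^3 + 33*k^2 - 37*k + 14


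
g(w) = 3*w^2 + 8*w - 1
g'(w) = 6*w + 8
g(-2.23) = -3.92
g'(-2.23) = -5.38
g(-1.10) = -6.17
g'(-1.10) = 1.40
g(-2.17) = -4.23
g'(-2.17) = -5.02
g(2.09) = 28.82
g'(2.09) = 20.54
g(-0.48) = -4.15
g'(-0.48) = 5.12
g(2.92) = 47.94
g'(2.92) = 25.52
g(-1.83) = -5.59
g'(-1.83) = -2.98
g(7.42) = 223.53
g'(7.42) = 52.52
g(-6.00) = 59.00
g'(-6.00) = -28.00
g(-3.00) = 2.00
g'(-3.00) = -10.00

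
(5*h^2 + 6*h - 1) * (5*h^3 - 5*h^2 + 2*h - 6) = 25*h^5 + 5*h^4 - 25*h^3 - 13*h^2 - 38*h + 6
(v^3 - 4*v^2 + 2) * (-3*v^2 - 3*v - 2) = -3*v^5 + 9*v^4 + 10*v^3 + 2*v^2 - 6*v - 4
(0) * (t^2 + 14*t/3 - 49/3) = 0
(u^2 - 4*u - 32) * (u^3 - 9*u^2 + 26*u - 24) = u^5 - 13*u^4 + 30*u^3 + 160*u^2 - 736*u + 768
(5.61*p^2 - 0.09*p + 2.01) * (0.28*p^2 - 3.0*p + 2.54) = 1.5708*p^4 - 16.8552*p^3 + 15.0822*p^2 - 6.2586*p + 5.1054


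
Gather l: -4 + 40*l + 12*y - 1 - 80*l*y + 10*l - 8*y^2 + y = l*(50 - 80*y) - 8*y^2 + 13*y - 5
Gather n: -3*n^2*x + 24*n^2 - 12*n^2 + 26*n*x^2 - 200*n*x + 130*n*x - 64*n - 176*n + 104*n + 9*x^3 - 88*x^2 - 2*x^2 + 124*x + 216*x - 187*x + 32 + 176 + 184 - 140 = n^2*(12 - 3*x) + n*(26*x^2 - 70*x - 136) + 9*x^3 - 90*x^2 + 153*x + 252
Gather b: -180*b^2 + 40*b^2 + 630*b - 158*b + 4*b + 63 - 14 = -140*b^2 + 476*b + 49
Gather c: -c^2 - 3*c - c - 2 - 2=-c^2 - 4*c - 4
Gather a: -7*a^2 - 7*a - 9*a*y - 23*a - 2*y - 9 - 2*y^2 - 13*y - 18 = -7*a^2 + a*(-9*y - 30) - 2*y^2 - 15*y - 27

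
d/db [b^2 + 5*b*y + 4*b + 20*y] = 2*b + 5*y + 4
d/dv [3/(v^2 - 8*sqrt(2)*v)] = 6*(-v + 4*sqrt(2))/(v^2*(v - 8*sqrt(2))^2)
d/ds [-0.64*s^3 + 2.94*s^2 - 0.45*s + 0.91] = -1.92*s^2 + 5.88*s - 0.45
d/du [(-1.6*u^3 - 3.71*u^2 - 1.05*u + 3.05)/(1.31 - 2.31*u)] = (7.392*u^3 + 2.2821*u^2 - 9.7202*u + 5.67)/(5.3361*u^2 - 6.0522*u + 1.7161)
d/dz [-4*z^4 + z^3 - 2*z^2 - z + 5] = -16*z^3 + 3*z^2 - 4*z - 1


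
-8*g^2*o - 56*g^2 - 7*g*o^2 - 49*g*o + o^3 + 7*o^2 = (-8*g + o)*(g + o)*(o + 7)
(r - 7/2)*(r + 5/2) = r^2 - r - 35/4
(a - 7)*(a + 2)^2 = a^3 - 3*a^2 - 24*a - 28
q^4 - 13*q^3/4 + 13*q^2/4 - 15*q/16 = q*(q - 3/2)*(q - 5/4)*(q - 1/2)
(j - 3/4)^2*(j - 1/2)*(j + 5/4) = j^4 - 3*j^3/4 - 19*j^2/16 + 87*j/64 - 45/128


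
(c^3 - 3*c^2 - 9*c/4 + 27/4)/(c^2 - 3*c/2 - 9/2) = c - 3/2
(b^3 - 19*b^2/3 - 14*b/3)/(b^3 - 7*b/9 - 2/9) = 3*b*(b - 7)/(3*b^2 - 2*b - 1)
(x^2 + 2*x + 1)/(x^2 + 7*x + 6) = (x + 1)/(x + 6)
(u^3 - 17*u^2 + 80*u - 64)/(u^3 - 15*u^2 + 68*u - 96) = (u^2 - 9*u + 8)/(u^2 - 7*u + 12)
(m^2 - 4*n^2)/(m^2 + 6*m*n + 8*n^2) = (m - 2*n)/(m + 4*n)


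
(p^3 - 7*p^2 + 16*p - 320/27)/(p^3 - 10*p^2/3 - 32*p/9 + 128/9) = (p - 5/3)/(p + 2)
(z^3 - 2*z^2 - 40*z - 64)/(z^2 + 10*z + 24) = (z^2 - 6*z - 16)/(z + 6)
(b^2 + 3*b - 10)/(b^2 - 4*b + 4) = (b + 5)/(b - 2)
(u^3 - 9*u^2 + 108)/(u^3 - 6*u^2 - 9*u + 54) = (u - 6)/(u - 3)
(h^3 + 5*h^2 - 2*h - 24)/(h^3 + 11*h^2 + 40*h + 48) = (h - 2)/(h + 4)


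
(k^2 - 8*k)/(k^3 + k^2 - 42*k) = (k - 8)/(k^2 + k - 42)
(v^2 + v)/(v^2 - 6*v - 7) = v/(v - 7)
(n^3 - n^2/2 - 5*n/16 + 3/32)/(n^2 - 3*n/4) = n + 1/4 - 1/(8*n)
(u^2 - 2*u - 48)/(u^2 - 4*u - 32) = (u + 6)/(u + 4)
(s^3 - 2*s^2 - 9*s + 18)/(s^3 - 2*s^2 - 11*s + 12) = (s^2 - 5*s + 6)/(s^2 - 5*s + 4)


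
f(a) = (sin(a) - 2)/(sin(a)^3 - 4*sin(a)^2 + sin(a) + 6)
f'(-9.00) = -0.64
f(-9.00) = -0.50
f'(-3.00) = -0.31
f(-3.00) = -0.37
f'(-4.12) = -0.01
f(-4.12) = -0.25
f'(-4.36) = -0.00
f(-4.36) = -0.25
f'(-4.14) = -0.01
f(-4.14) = -0.25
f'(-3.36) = -0.13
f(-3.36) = -0.30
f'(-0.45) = 0.69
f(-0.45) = -0.52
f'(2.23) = -0.02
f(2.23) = -0.25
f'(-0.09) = 0.27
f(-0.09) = -0.36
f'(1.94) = -0.00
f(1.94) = -0.25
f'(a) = (sin(a) - 2)*(-3*sin(a)^2*cos(a) + 8*sin(a)*cos(a) - cos(a))/(sin(a)^3 - 4*sin(a)^2 + sin(a) + 6)^2 + cos(a)/(sin(a)^3 - 4*sin(a)^2 + sin(a) + 6)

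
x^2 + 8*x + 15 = (x + 3)*(x + 5)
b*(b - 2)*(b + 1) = b^3 - b^2 - 2*b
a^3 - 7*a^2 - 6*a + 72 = (a - 6)*(a - 4)*(a + 3)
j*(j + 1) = j^2 + j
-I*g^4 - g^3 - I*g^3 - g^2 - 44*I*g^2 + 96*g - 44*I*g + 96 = (g - 8*I)*(g + 3*I)*(g + 4*I)*(-I*g - I)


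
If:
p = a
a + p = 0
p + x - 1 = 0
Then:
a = 0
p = 0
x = 1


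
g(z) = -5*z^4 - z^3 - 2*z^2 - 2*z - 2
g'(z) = -20*z^3 - 3*z^2 - 4*z - 2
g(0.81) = -7.62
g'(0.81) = -17.84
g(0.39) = -3.26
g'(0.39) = -5.20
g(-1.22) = -11.80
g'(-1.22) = 34.73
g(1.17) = -18.05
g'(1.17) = -42.82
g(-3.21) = -513.98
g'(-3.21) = 641.45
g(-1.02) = -6.39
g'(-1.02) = 20.18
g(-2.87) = -328.33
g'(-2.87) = 457.57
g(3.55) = -873.16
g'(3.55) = -948.78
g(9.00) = -33716.00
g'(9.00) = -14861.00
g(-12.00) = -102218.00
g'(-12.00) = 34174.00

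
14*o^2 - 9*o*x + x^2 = (-7*o + x)*(-2*o + x)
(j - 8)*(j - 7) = j^2 - 15*j + 56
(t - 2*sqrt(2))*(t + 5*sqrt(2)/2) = t^2 + sqrt(2)*t/2 - 10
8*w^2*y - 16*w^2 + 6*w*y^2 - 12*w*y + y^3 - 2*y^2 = (2*w + y)*(4*w + y)*(y - 2)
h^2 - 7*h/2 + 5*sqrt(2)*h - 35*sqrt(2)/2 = (h - 7/2)*(h + 5*sqrt(2))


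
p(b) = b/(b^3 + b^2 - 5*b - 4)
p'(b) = b*(-3*b^2 - 2*b + 5)/(b^3 + b^2 - 5*b - 4)^2 + 1/(b^3 + b^2 - 5*b - 4)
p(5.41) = 0.03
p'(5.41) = -0.01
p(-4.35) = 0.10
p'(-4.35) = 0.07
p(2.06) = -1.57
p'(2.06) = -14.89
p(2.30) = 1.18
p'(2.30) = -8.78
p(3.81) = 0.08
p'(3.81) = -0.06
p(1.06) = -0.15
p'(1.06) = -0.15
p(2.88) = 0.21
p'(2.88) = -0.32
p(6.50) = 0.02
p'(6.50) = -0.01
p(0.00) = 0.00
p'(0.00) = -0.25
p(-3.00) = 0.43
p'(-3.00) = 0.84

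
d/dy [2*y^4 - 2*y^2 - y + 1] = 8*y^3 - 4*y - 1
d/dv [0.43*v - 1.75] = 0.430000000000000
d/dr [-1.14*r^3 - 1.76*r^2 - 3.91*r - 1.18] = -3.42*r^2 - 3.52*r - 3.91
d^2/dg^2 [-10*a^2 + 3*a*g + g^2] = 2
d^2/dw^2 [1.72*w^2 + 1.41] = 3.44000000000000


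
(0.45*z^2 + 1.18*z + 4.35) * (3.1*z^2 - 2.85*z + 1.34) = 1.395*z^4 + 2.3755*z^3 + 10.725*z^2 - 10.8163*z + 5.829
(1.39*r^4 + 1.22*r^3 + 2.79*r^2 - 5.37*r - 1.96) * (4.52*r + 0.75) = 6.2828*r^5 + 6.5569*r^4 + 13.5258*r^3 - 22.1799*r^2 - 12.8867*r - 1.47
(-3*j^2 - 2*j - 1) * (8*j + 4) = -24*j^3 - 28*j^2 - 16*j - 4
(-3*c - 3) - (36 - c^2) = c^2 - 3*c - 39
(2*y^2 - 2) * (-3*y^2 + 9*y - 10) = -6*y^4 + 18*y^3 - 14*y^2 - 18*y + 20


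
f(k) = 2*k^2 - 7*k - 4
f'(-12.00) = -55.00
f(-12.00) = 368.00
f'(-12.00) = -55.00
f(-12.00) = 368.00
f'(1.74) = -0.04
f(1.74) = -10.12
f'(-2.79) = -18.16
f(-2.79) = 31.10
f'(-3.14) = -19.56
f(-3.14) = 37.70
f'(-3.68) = -21.72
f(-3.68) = 48.84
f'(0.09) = -6.64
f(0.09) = -4.61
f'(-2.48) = -16.92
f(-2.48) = 25.66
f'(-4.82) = -26.28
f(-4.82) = 76.20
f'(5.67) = 15.68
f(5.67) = 20.61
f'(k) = 4*k - 7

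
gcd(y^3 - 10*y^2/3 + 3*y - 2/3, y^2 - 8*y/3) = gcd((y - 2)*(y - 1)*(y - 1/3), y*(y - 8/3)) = 1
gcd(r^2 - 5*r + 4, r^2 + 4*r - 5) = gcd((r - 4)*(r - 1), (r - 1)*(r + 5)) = r - 1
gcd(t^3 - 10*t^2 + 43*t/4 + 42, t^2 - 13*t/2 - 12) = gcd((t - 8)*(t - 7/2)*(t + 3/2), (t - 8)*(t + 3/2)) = t^2 - 13*t/2 - 12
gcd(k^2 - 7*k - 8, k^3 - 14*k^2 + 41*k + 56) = k^2 - 7*k - 8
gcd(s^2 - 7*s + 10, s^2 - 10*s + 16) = s - 2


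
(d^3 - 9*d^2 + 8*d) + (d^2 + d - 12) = d^3 - 8*d^2 + 9*d - 12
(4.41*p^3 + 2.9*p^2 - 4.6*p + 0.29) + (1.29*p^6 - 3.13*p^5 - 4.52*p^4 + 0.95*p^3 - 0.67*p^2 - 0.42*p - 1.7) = 1.29*p^6 - 3.13*p^5 - 4.52*p^4 + 5.36*p^3 + 2.23*p^2 - 5.02*p - 1.41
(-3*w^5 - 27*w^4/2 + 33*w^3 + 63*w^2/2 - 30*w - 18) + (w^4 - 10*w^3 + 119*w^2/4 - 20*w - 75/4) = -3*w^5 - 25*w^4/2 + 23*w^3 + 245*w^2/4 - 50*w - 147/4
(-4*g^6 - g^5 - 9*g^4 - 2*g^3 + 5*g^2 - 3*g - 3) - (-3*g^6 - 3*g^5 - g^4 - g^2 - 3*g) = -g^6 + 2*g^5 - 8*g^4 - 2*g^3 + 6*g^2 - 3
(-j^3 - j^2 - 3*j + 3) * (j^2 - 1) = -j^5 - j^4 - 2*j^3 + 4*j^2 + 3*j - 3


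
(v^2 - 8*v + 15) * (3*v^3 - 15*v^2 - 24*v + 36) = 3*v^5 - 39*v^4 + 141*v^3 + 3*v^2 - 648*v + 540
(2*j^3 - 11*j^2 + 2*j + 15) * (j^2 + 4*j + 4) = 2*j^5 - 3*j^4 - 34*j^3 - 21*j^2 + 68*j + 60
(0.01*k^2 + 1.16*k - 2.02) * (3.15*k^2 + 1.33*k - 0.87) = 0.0315*k^4 + 3.6673*k^3 - 4.8289*k^2 - 3.6958*k + 1.7574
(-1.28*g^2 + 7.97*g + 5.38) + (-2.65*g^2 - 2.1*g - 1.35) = -3.93*g^2 + 5.87*g + 4.03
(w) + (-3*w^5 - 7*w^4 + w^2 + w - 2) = -3*w^5 - 7*w^4 + w^2 + 2*w - 2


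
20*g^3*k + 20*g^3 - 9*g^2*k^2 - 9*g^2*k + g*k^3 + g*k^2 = (-5*g + k)*(-4*g + k)*(g*k + g)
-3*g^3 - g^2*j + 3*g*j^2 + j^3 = (-g + j)*(g + j)*(3*g + j)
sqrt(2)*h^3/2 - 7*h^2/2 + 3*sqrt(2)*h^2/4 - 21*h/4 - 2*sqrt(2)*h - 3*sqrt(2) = (h + 3/2)*(h - 4*sqrt(2))*(sqrt(2)*h/2 + 1/2)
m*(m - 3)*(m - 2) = m^3 - 5*m^2 + 6*m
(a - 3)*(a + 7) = a^2 + 4*a - 21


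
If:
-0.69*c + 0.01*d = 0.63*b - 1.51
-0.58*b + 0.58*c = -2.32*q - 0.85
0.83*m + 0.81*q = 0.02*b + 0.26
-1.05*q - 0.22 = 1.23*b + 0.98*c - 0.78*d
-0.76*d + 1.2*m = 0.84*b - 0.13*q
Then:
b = -0.03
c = 2.24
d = 1.80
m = 1.22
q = -0.93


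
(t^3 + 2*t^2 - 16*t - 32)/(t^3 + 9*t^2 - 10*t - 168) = (t^2 + 6*t + 8)/(t^2 + 13*t + 42)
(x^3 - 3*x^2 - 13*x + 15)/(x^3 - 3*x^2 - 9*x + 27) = (x^2 - 6*x + 5)/(x^2 - 6*x + 9)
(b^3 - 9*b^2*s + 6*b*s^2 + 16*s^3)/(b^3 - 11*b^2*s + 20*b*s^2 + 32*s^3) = (-b + 2*s)/(-b + 4*s)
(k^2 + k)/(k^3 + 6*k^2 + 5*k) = 1/(k + 5)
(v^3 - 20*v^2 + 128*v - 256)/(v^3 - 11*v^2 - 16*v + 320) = (v - 4)/(v + 5)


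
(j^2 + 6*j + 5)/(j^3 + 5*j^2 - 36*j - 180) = (j + 1)/(j^2 - 36)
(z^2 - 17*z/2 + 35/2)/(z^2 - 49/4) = 2*(z - 5)/(2*z + 7)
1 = 1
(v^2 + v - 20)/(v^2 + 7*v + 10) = (v - 4)/(v + 2)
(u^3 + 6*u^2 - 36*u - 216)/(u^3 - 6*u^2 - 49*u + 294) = (u^2 + 12*u + 36)/(u^2 - 49)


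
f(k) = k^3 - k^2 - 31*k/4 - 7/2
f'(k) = 3*k^2 - 2*k - 31/4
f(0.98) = -11.11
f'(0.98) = -6.83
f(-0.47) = -0.18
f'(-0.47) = -6.15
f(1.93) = -14.99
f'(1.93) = -0.44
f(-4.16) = -60.56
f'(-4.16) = 52.49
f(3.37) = -2.70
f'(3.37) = 19.58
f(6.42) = 170.14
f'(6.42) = 103.06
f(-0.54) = 0.24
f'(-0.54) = -5.80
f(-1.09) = 2.46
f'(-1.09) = -2.01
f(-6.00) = -209.00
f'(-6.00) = 112.25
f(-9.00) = -743.75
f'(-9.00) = 253.25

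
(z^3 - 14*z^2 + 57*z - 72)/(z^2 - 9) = (z^2 - 11*z + 24)/(z + 3)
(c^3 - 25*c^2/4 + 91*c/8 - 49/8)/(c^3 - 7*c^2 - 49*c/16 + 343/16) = 2*(2*c^2 - 9*c + 7)/(4*c^2 - 21*c - 49)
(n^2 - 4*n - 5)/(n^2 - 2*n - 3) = (n - 5)/(n - 3)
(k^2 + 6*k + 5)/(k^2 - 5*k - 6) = (k + 5)/(k - 6)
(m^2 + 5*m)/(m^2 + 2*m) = (m + 5)/(m + 2)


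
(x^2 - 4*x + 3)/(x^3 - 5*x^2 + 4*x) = (x - 3)/(x*(x - 4))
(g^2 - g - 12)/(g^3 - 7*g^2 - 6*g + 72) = 1/(g - 6)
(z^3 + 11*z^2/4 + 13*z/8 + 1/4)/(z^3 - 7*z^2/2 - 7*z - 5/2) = (4*z^2 + 9*z + 2)/(4*(z^2 - 4*z - 5))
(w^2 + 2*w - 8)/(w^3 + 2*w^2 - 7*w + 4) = (w - 2)/(w^2 - 2*w + 1)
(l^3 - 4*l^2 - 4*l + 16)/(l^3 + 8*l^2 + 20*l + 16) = (l^2 - 6*l + 8)/(l^2 + 6*l + 8)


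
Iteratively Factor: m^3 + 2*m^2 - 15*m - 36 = (m + 3)*(m^2 - m - 12) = (m + 3)^2*(m - 4)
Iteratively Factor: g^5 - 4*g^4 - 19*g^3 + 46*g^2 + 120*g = (g)*(g^4 - 4*g^3 - 19*g^2 + 46*g + 120) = g*(g + 3)*(g^3 - 7*g^2 + 2*g + 40) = g*(g - 5)*(g + 3)*(g^2 - 2*g - 8) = g*(g - 5)*(g + 2)*(g + 3)*(g - 4)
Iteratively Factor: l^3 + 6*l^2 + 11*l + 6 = (l + 1)*(l^2 + 5*l + 6) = (l + 1)*(l + 3)*(l + 2)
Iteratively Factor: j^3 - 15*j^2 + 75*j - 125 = (j - 5)*(j^2 - 10*j + 25) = (j - 5)^2*(j - 5)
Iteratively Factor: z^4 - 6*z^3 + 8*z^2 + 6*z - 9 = (z - 3)*(z^3 - 3*z^2 - z + 3) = (z - 3)*(z - 1)*(z^2 - 2*z - 3) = (z - 3)*(z - 1)*(z + 1)*(z - 3)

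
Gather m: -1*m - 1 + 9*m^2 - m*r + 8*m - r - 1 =9*m^2 + m*(7 - r) - r - 2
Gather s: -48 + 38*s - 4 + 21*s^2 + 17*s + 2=21*s^2 + 55*s - 50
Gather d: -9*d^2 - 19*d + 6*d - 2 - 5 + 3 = -9*d^2 - 13*d - 4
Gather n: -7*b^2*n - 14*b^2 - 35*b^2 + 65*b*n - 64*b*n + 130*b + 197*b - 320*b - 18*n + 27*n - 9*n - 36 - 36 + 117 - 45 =-49*b^2 + 7*b + n*(-7*b^2 + b)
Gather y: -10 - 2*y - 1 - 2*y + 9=-4*y - 2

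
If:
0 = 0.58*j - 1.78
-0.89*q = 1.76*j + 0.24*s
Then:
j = 3.07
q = -0.269662921348315*s - 6.06896551724138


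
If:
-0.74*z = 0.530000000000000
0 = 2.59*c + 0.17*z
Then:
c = 0.05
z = -0.72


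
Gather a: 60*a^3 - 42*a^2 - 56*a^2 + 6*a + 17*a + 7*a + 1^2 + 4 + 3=60*a^3 - 98*a^2 + 30*a + 8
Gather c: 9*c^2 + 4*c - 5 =9*c^2 + 4*c - 5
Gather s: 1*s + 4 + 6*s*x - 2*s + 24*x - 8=s*(6*x - 1) + 24*x - 4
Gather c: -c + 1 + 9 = 10 - c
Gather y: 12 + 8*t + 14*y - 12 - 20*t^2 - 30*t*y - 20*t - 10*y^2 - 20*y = -20*t^2 - 12*t - 10*y^2 + y*(-30*t - 6)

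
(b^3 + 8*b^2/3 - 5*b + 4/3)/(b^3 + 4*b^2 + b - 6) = (3*b^2 + 11*b - 4)/(3*(b^2 + 5*b + 6))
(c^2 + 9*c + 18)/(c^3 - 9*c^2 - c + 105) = (c + 6)/(c^2 - 12*c + 35)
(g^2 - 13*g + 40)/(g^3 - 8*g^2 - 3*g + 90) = (g - 8)/(g^2 - 3*g - 18)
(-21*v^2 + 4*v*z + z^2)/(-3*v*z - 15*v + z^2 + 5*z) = (7*v + z)/(z + 5)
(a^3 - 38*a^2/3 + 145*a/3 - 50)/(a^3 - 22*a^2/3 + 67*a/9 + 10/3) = 3*(a - 5)/(3*a + 1)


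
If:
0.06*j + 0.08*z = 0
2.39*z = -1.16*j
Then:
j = 0.00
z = 0.00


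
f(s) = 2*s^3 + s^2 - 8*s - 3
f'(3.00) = 52.00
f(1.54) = -5.64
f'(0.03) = -7.93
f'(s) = 6*s^2 + 2*s - 8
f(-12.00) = -3219.00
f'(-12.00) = 832.00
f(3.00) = 36.00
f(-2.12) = -0.60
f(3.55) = 70.68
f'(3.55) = 74.72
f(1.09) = -7.94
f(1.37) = -6.94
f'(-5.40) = 156.16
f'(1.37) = 6.00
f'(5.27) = 169.18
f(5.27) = 275.34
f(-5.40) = -245.57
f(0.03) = -3.24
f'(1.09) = 1.31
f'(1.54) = 9.31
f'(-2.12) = 14.73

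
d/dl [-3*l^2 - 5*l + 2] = -6*l - 5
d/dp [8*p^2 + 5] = 16*p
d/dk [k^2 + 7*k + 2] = 2*k + 7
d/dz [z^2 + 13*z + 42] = 2*z + 13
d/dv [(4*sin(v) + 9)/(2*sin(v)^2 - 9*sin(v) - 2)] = (-8*sin(v)^2 - 36*sin(v) + 73)*cos(v)/(9*sin(v) + 2*cos(v)^2)^2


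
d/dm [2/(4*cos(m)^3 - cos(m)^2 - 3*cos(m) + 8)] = 8*(-sin(2*m) + 3*sin(3*m))/(-cos(2*m) + 2*cos(3*m) + 15)^2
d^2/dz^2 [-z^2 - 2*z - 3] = -2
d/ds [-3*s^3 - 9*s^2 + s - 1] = -9*s^2 - 18*s + 1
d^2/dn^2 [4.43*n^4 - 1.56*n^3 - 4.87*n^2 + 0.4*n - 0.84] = 53.16*n^2 - 9.36*n - 9.74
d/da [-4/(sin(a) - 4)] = 4*cos(a)/(sin(a) - 4)^2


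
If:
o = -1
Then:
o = -1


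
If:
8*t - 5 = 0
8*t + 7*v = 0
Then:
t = 5/8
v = -5/7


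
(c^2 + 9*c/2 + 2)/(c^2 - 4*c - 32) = (c + 1/2)/(c - 8)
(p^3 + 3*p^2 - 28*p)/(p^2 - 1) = p*(p^2 + 3*p - 28)/(p^2 - 1)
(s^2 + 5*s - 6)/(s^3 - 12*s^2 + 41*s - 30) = (s + 6)/(s^2 - 11*s + 30)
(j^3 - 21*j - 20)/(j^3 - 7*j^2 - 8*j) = (j^2 - j - 20)/(j*(j - 8))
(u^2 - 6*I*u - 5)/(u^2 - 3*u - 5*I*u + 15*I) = (u - I)/(u - 3)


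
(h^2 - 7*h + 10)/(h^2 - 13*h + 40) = (h - 2)/(h - 8)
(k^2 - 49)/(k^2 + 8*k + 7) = (k - 7)/(k + 1)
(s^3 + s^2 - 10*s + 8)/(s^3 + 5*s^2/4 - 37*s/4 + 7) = 4*(s - 2)/(4*s - 7)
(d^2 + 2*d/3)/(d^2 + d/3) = (3*d + 2)/(3*d + 1)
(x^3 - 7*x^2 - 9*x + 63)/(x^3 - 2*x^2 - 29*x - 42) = (x - 3)/(x + 2)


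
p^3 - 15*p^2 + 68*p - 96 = (p - 8)*(p - 4)*(p - 3)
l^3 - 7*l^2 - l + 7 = (l - 7)*(l - 1)*(l + 1)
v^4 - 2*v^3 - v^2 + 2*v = v*(v - 2)*(v - 1)*(v + 1)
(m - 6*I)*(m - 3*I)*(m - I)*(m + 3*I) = m^4 - 7*I*m^3 + 3*m^2 - 63*I*m - 54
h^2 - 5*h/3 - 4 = (h - 3)*(h + 4/3)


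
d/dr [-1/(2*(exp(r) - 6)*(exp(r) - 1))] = (exp(r) - 7/2)/(4*(exp(r) - 6)^2*sinh(r/2)^2)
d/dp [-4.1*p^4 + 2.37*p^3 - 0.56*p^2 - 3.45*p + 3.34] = -16.4*p^3 + 7.11*p^2 - 1.12*p - 3.45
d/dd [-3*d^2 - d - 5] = -6*d - 1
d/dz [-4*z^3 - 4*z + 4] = -12*z^2 - 4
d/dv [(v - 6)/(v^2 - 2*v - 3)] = (v^2 - 2*v - 2*(v - 6)*(v - 1) - 3)/(-v^2 + 2*v + 3)^2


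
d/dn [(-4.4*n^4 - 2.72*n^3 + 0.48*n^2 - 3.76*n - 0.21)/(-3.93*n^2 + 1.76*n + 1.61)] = (34.584*n^5 - 12.5424*n^4 - 37.9104*n^3 - 27.0696*n^2 - 0.105*n - 5.684)/(15.4449*n^4 - 13.8336*n^3 - 9.557*n^2 + 5.6672*n + 2.5921)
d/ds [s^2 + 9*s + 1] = 2*s + 9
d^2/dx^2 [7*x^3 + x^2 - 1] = 42*x + 2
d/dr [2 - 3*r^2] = -6*r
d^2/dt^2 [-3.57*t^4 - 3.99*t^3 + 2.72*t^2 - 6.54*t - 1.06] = -42.84*t^2 - 23.94*t + 5.44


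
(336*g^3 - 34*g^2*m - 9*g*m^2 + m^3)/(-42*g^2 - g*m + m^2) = -8*g + m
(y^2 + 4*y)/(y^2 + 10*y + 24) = y/(y + 6)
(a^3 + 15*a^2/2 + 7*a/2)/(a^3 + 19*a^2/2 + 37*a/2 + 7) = a/(a + 2)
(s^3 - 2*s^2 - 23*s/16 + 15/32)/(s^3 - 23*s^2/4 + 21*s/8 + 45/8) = (8*s^2 - 22*s + 5)/(4*(2*s^2 - 13*s + 15))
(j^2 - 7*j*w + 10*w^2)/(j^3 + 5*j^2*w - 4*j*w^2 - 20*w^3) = (j - 5*w)/(j^2 + 7*j*w + 10*w^2)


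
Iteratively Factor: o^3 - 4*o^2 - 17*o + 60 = (o - 5)*(o^2 + o - 12) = (o - 5)*(o - 3)*(o + 4)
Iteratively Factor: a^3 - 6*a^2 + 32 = (a - 4)*(a^2 - 2*a - 8) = (a - 4)*(a + 2)*(a - 4)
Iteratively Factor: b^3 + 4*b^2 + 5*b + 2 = (b + 1)*(b^2 + 3*b + 2) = (b + 1)^2*(b + 2)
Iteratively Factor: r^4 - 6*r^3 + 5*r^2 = (r)*(r^3 - 6*r^2 + 5*r) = r^2*(r^2 - 6*r + 5) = r^2*(r - 5)*(r - 1)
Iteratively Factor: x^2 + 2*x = (x)*(x + 2)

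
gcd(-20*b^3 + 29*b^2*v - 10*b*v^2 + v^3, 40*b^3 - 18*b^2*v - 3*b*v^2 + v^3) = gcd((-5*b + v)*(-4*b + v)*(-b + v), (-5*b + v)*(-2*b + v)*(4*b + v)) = -5*b + v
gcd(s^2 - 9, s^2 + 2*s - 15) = s - 3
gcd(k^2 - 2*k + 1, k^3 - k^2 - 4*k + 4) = k - 1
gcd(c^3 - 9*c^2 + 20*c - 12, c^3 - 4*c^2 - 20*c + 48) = c^2 - 8*c + 12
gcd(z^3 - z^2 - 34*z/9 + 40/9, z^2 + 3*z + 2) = z + 2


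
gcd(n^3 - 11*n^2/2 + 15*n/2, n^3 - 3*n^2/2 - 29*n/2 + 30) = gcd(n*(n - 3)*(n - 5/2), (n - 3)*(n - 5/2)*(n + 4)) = n^2 - 11*n/2 + 15/2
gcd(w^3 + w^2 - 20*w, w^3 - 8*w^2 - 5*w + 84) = w - 4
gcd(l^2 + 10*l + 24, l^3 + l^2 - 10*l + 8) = l + 4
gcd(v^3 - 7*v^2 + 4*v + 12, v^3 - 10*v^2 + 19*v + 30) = v^2 - 5*v - 6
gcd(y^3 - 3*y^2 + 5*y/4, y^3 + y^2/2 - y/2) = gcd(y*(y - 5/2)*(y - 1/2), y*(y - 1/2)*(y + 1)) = y^2 - y/2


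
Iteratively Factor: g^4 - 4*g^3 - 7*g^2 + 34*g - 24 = (g - 4)*(g^3 - 7*g + 6) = (g - 4)*(g - 1)*(g^2 + g - 6) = (g - 4)*(g - 2)*(g - 1)*(g + 3)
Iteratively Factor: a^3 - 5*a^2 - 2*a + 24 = (a - 3)*(a^2 - 2*a - 8) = (a - 3)*(a + 2)*(a - 4)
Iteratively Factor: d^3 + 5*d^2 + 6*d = (d + 2)*(d^2 + 3*d) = d*(d + 2)*(d + 3)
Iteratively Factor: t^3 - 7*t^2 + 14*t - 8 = (t - 4)*(t^2 - 3*t + 2) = (t - 4)*(t - 1)*(t - 2)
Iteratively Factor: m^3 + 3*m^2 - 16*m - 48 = (m - 4)*(m^2 + 7*m + 12) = (m - 4)*(m + 4)*(m + 3)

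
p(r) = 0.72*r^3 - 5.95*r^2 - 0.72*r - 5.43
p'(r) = 2.16*r^2 - 11.9*r - 0.72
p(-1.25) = -15.23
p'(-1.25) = 17.53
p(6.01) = -68.37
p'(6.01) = 5.78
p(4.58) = -64.37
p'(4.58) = -9.91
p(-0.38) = -6.06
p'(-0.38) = 4.11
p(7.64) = -37.15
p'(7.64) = 34.44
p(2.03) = -25.39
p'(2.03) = -15.98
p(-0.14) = -5.45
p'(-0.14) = 0.99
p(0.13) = -5.62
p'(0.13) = -2.23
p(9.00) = 31.02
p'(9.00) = 67.14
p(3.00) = -41.70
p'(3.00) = -16.98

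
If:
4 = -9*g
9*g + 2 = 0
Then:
No Solution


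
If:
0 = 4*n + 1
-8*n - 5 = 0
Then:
No Solution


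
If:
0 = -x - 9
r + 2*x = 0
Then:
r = 18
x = -9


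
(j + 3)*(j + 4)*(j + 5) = j^3 + 12*j^2 + 47*j + 60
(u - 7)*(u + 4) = u^2 - 3*u - 28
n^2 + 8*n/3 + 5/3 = (n + 1)*(n + 5/3)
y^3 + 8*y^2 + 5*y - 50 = (y - 2)*(y + 5)^2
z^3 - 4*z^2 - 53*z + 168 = (z - 8)*(z - 3)*(z + 7)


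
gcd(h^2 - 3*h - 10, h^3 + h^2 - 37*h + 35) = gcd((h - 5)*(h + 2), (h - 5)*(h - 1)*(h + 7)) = h - 5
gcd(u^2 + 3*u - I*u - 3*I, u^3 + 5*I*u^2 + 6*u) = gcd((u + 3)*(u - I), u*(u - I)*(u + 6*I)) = u - I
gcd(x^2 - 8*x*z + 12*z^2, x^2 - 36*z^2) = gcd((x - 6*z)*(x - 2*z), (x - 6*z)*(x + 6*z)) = x - 6*z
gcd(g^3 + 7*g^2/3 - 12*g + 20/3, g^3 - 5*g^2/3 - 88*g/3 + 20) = g^2 + 13*g/3 - 10/3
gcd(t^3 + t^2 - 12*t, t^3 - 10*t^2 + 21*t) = t^2 - 3*t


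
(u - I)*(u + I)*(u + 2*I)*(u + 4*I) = u^4 + 6*I*u^3 - 7*u^2 + 6*I*u - 8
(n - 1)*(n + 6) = n^2 + 5*n - 6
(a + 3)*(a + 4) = a^2 + 7*a + 12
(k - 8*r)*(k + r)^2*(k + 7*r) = k^4 + k^3*r - 57*k^2*r^2 - 113*k*r^3 - 56*r^4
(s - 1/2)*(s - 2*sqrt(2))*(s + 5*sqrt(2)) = s^3 - s^2/2 + 3*sqrt(2)*s^2 - 20*s - 3*sqrt(2)*s/2 + 10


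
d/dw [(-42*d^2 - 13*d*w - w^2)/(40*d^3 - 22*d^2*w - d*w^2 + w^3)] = (-1444*d^4 - 164*d^3*w + 135*d^2*w^2 + 26*d*w^3 + w^4)/(1600*d^6 - 1760*d^5*w + 404*d^4*w^2 + 124*d^3*w^3 - 43*d^2*w^4 - 2*d*w^5 + w^6)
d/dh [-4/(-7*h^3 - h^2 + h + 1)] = 4*(-21*h^2 - 2*h + 1)/(7*h^3 + h^2 - h - 1)^2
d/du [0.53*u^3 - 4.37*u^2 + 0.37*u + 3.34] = 1.59*u^2 - 8.74*u + 0.37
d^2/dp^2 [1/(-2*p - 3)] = -8/(2*p + 3)^3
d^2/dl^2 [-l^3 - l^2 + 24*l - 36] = -6*l - 2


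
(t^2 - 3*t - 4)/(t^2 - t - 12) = (t + 1)/(t + 3)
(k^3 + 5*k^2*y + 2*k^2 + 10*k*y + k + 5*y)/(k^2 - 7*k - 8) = (k^2 + 5*k*y + k + 5*y)/(k - 8)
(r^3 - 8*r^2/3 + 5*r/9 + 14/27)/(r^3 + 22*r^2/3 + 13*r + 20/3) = (27*r^3 - 72*r^2 + 15*r + 14)/(9*(3*r^3 + 22*r^2 + 39*r + 20))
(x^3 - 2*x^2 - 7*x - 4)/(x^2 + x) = x - 3 - 4/x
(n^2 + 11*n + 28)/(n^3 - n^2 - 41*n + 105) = (n + 4)/(n^2 - 8*n + 15)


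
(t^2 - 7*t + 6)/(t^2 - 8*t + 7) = (t - 6)/(t - 7)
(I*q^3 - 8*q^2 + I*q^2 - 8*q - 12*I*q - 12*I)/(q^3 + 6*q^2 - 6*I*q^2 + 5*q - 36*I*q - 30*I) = (I*q^2 - 8*q - 12*I)/(q^2 + q*(5 - 6*I) - 30*I)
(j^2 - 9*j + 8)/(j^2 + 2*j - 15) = (j^2 - 9*j + 8)/(j^2 + 2*j - 15)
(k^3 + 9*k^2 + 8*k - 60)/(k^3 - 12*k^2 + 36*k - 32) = (k^2 + 11*k + 30)/(k^2 - 10*k + 16)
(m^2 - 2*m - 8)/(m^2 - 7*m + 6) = (m^2 - 2*m - 8)/(m^2 - 7*m + 6)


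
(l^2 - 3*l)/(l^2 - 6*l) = (l - 3)/(l - 6)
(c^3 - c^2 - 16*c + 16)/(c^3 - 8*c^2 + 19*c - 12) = (c + 4)/(c - 3)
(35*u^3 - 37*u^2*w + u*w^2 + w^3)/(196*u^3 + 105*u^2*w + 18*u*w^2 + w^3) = (5*u^2 - 6*u*w + w^2)/(28*u^2 + 11*u*w + w^2)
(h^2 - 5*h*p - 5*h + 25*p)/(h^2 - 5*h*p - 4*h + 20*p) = (h - 5)/(h - 4)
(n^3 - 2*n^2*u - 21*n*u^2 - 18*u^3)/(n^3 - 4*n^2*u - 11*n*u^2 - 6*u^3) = (n + 3*u)/(n + u)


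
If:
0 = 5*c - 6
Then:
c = 6/5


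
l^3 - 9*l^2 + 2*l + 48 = (l - 8)*(l - 3)*(l + 2)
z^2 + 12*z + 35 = (z + 5)*(z + 7)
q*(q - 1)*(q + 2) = q^3 + q^2 - 2*q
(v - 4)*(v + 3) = v^2 - v - 12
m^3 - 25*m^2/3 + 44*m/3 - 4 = (m - 6)*(m - 2)*(m - 1/3)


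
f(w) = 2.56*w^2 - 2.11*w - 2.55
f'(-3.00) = -17.47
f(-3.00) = 26.82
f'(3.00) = 13.25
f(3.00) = 14.16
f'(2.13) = 8.80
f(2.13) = 4.57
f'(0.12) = -1.50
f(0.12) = -2.77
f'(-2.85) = -16.70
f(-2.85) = 24.26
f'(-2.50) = -14.91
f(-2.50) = 18.72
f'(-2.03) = -12.50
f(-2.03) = 12.28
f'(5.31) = 25.08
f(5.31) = 58.43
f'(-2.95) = -17.21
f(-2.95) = 25.95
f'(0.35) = -0.32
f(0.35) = -2.97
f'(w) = 5.12*w - 2.11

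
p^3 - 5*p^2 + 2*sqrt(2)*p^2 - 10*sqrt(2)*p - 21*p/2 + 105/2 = (p - 5)*(p - 3*sqrt(2)/2)*(p + 7*sqrt(2)/2)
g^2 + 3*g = g*(g + 3)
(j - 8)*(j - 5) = j^2 - 13*j + 40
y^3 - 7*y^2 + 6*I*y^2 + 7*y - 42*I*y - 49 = (y - 7)*(y - I)*(y + 7*I)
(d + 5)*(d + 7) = d^2 + 12*d + 35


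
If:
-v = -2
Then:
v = 2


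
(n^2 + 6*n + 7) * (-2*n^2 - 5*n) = -2*n^4 - 17*n^3 - 44*n^2 - 35*n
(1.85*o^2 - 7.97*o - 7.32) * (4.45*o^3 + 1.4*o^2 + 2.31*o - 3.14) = 8.2325*o^5 - 32.8765*o^4 - 39.4585*o^3 - 34.4677*o^2 + 8.1166*o + 22.9848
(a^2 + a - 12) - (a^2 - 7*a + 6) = 8*a - 18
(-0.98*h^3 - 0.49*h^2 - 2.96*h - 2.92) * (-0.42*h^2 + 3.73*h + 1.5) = 0.4116*h^5 - 3.4496*h^4 - 2.0545*h^3 - 10.5494*h^2 - 15.3316*h - 4.38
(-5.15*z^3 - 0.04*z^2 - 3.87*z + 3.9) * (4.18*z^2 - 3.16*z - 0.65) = -21.527*z^5 + 16.1068*z^4 - 12.7027*z^3 + 28.5572*z^2 - 9.8085*z - 2.535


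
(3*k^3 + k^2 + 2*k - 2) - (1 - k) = 3*k^3 + k^2 + 3*k - 3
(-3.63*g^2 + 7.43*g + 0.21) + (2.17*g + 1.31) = -3.63*g^2 + 9.6*g + 1.52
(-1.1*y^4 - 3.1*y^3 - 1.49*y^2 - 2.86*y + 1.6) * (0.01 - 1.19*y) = 1.309*y^5 + 3.678*y^4 + 1.7421*y^3 + 3.3885*y^2 - 1.9326*y + 0.016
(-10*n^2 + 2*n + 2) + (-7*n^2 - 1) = -17*n^2 + 2*n + 1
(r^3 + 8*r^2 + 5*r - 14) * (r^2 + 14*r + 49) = r^5 + 22*r^4 + 166*r^3 + 448*r^2 + 49*r - 686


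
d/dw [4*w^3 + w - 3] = 12*w^2 + 1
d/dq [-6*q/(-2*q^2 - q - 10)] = 12*(5 - q^2)/(4*q^4 + 4*q^3 + 41*q^2 + 20*q + 100)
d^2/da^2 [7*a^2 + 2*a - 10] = 14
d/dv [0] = 0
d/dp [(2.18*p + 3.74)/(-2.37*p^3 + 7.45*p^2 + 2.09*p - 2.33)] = (10.3332*p^3 + 10.3504*p^2 - 55.726*p - 12.896)/(5.6169*p^6 - 35.313*p^5 + 45.5959*p^4 + 42.1852*p^3 - 30.3489*p^2 - 9.7394*p + 5.4289)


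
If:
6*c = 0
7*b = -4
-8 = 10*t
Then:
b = -4/7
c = 0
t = -4/5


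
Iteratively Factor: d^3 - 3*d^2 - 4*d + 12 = (d - 2)*(d^2 - d - 6) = (d - 3)*(d - 2)*(d + 2)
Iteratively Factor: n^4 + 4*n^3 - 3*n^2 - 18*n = (n + 3)*(n^3 + n^2 - 6*n) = (n + 3)^2*(n^2 - 2*n) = n*(n + 3)^2*(n - 2)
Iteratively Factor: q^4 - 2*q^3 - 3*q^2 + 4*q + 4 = (q + 1)*(q^3 - 3*q^2 + 4) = (q + 1)^2*(q^2 - 4*q + 4) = (q - 2)*(q + 1)^2*(q - 2)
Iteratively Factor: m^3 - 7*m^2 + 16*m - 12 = (m - 2)*(m^2 - 5*m + 6) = (m - 2)^2*(m - 3)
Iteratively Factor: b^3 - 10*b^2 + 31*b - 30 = (b - 3)*(b^2 - 7*b + 10) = (b - 5)*(b - 3)*(b - 2)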